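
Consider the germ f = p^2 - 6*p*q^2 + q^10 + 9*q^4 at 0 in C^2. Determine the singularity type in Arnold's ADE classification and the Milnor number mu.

Type A_9, Milnor number mu = 9.

The Hessian of f at 0 has rank 1. Corank 1: A-series; mu = 9 gives A_9.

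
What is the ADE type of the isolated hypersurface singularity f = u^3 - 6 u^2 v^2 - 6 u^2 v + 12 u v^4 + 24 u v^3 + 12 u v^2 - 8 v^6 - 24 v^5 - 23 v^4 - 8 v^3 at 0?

E_{6}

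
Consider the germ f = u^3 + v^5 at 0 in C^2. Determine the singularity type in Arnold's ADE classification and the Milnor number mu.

The Hessian of f at 0 has rank 0. Corank 2; j^3 = u^3 is a perfect cube, so E-series; the 5-jet and mu = 8 give E_8.

Type E_8, Milnor number mu = 8.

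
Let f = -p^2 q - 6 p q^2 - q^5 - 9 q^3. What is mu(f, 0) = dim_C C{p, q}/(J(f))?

6

The Hessian of f at 0 has rank 0. Corank 2; j^3 = -q*(p + 3*q)^2 has shape L^2 M (L != M), so D-series; mu = 6 gives D_6.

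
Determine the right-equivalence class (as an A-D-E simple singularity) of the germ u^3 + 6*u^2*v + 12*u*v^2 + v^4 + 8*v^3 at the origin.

The Hessian of f at 0 has rank 0. Corank 2; j^3 = (u + 2*v)^3 is a perfect cube, so E-series; the 4-jet and mu = 6 give E_6.

E_{6}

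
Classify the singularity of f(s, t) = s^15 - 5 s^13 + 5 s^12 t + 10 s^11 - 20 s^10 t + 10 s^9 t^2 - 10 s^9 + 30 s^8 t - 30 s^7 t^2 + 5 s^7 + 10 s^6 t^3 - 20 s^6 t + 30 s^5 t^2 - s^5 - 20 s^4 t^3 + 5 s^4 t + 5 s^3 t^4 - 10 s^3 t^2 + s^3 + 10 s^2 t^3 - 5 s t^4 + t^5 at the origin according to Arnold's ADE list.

E8

The Hessian of f at 0 is [[0, 0], [0, 0]] with rank 0, so corank 2. A Groebner basis of the Jacobian ideal J(f) in C{s,t} is {t^5, s*t^3 - t^4/4, s^2}; counting standard monomials gives mu = 8. Corank 2; j^3 = s^3 is a perfect cube, so E-series; the 5-jet and mu = 8 give E_8.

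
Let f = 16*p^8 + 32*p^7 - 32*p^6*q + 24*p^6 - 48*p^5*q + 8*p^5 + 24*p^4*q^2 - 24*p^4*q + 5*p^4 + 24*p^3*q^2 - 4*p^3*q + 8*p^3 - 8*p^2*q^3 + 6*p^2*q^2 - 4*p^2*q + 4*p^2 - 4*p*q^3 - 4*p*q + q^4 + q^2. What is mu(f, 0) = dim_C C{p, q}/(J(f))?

3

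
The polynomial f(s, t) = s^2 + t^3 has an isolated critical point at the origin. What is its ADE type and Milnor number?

The Hessian of f at 0 is [[2, 0], [0, 0]] with rank 1, so corank 1. A Groebner basis of the Jacobian ideal J(f) in C{s,t} is {t^2, s}; counting standard monomials gives mu = 2. Corank 1: A-series; mu = 2 gives A_2.

Type A_2, Milnor number mu = 2.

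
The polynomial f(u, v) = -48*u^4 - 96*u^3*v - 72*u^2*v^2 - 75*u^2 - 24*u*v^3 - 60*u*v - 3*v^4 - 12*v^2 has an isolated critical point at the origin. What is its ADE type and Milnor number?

Type A_3, Milnor number mu = 3.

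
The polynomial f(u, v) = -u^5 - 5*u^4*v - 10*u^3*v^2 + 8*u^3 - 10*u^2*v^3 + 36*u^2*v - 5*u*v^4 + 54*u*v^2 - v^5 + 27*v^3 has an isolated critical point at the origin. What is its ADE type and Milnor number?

Type E_{8}, Milnor number mu = 8.

The Hessian of f at 0 has rank 0. Corank 2; j^3 = (2*u + 3*v)^3 is a perfect cube, so E-series; the 5-jet and mu = 8 give E_8.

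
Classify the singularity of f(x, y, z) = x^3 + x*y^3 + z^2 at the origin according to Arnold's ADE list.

E7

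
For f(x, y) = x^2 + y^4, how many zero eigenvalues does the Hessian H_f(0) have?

1

Hessian at 0 has rank 1.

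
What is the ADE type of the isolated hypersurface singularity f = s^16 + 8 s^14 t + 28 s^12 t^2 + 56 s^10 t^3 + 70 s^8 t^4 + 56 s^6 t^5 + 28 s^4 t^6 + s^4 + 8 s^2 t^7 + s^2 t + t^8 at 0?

D9

The Hessian of f at 0 has rank 0. Corank 2; j^3 = s^2*t has shape L^2 M (L != M), so D-series; mu = 9 gives D_9.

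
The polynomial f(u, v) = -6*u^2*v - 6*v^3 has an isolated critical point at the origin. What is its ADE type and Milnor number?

The Hessian of f at 0 has rank 0. Corank 2; j^3 = -6*v*(u^2 + v^2) splits into three distinct lines over C (the quadratic factor has nonzero discriminant), so D_4.

Type D_{4}, Milnor number mu = 4.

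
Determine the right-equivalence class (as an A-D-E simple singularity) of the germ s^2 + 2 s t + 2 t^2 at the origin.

The Hessian of f at 0 has rank 2. Corank 0: nondegenerate Morse point, so A_1.

A1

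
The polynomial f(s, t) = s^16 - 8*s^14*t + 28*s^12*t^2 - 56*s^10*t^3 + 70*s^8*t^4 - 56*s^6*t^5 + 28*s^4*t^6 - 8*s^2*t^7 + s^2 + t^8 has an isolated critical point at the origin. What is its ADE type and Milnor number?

Type A_7, Milnor number mu = 7.

The Hessian of f at 0 has rank 1. Corank 1: A-series; mu = 7 gives A_7.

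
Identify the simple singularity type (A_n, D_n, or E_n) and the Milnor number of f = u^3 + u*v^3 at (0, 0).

Type E_7, Milnor number mu = 7.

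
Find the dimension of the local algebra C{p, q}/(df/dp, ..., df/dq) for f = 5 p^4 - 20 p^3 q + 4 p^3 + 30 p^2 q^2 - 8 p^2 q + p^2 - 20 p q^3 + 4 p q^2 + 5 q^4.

The Hessian of f at 0 has rank 1. Corank 1: A-series; mu = 3 gives A_3.

3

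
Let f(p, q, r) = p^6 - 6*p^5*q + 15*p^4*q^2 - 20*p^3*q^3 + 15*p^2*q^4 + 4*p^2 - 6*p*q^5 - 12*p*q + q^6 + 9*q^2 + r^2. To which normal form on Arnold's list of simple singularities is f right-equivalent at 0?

A5

The Hessian of f at 0 has rank 2. Corank 1: A-series; mu = 5 gives A_5.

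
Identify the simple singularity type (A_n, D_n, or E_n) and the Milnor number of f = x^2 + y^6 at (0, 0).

The Hessian of f at 0 is [[2, 0], [0, 0]] with rank 1, so corank 1. A Groebner basis of the Jacobian ideal J(f) in C{x,y} is {y^5, x}; counting standard monomials gives mu = 5. Corank 1: A-series; mu = 5 gives A_5.

Type A_{5}, Milnor number mu = 5.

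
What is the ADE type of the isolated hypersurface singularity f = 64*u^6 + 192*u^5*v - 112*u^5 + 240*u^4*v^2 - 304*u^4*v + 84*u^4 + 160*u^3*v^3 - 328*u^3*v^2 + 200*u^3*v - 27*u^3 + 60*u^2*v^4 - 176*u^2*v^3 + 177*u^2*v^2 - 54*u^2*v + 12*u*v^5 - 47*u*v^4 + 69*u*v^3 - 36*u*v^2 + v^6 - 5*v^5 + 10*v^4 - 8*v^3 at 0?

E_{7}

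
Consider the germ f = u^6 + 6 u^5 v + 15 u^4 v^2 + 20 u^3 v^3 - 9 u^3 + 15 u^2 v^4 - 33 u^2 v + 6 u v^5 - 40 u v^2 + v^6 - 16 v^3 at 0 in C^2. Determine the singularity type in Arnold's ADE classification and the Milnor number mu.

Type D_{7}, Milnor number mu = 7.

The Hessian of f at 0 is [[0, 0], [0, 0]] with rank 0, so corank 2. A Groebner basis of the Jacobian ideal J(f) in C{u,v} is {243*u*v/2 + v^5 + 162*v^2, u*v^2 + 4*v^3/3, u^2 + 7*u*v/3 + 4*v^2/3}; counting standard monomials gives mu = 7. Corank 2; j^3 = -(u + v)*(3*u + 4*v)^2 has shape L^2 M (L != M), so D-series; mu = 7 gives D_7.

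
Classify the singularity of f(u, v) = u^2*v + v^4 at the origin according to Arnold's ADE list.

D_{5}

The Hessian of f at 0 has rank 0. Corank 2; j^3 = u^2*v has shape L^2 M (L != M), so D-series; mu = 5 gives D_5.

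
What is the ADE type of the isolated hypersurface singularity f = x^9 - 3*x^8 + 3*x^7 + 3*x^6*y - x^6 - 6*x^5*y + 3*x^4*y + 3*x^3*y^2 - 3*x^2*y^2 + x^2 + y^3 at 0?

The Hessian of f at 0 has rank 1. Corank 1: A-series; mu = 2 gives A_2.

A_2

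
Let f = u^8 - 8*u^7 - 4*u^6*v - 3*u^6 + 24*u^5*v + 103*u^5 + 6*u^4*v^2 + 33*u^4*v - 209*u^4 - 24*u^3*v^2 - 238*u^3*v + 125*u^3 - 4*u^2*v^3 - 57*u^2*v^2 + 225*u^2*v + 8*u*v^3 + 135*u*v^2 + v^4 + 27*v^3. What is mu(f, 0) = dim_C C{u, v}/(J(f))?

6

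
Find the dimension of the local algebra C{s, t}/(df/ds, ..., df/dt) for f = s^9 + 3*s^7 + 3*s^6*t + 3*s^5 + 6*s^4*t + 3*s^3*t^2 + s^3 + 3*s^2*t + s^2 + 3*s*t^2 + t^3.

2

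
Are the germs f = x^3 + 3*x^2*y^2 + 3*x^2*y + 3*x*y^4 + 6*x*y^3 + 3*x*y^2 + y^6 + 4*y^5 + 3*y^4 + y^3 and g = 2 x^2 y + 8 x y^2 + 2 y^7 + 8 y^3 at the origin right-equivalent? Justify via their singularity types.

No.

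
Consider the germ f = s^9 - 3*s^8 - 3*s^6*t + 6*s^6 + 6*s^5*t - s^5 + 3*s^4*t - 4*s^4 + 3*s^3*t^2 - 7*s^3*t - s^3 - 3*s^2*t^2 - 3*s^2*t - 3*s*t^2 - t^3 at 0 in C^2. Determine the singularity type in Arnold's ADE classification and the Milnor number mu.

The Hessian of f at 0 has rank 0. Corank 2; j^3 = -(s + t)^3 is a perfect cube, so E-series; the 4-jet and mu = 7 give E_7.

Type E7, Milnor number mu = 7.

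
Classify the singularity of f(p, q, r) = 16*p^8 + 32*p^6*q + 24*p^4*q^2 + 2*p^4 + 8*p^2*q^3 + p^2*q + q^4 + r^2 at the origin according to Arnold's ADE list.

The Hessian of f at 0 is [[0, 0, 0], [0, 0, 0], [0, 0, 2]] with rank 1, so corank 2. A Groebner basis of the Jacobian ideal J(f) in C{p,q,r} is {p^3, p^2/4 + q^3, p*q, r}; counting standard monomials gives mu = 5. Corank 2; j^3 = p^2*q has shape L^2 M (L != M), so D-series; mu = 5 gives D_5.

D_{5}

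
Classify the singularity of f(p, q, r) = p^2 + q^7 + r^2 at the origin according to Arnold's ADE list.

The Hessian of f at 0 is [[2, 0, 0], [0, 0, 0], [0, 0, 2]] with rank 2, so corank 1. A Groebner basis of the Jacobian ideal J(f) in C{p,q,r} is {q^6, p, r}; counting standard monomials gives mu = 6. Corank 1: A-series; mu = 6 gives A_6.

A6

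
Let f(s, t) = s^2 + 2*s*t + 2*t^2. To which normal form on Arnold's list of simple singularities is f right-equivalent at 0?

The Hessian of f at 0 is [[2, 2], [2, 4]] with rank 2, so corank 0. A Groebner basis of the Jacobian ideal J(f) in C{s,t} is {s, t}; counting standard monomials gives mu = 1. Corank 0: nondegenerate Morse point, so A_1.

A_1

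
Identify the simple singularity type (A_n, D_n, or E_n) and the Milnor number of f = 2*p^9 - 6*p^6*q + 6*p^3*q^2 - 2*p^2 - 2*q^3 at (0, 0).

The Hessian of f at 0 has rank 1. Corank 1: A-series; mu = 2 gives A_2.

Type A_2, Milnor number mu = 2.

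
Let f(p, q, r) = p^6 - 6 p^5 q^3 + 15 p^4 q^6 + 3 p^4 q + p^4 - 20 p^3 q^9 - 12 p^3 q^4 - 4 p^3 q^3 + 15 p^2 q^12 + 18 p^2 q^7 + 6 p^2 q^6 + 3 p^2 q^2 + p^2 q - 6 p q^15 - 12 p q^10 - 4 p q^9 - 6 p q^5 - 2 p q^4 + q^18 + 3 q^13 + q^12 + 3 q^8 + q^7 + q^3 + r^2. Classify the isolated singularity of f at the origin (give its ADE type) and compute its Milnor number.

The Hessian of f at 0 is [[0, 0, 0], [0, 0, 0], [0, 0, 2]] with rank 1, so corank 2. A Groebner basis of the Jacobian ideal J(f) in C{p,q,r} is {q^3, p^2 + 3*q^2, p*q, r}; counting standard monomials gives mu = 4. Corank 2; j^3 = q*(p^2 + q^2) splits into three distinct lines over C (the quadratic factor has nonzero discriminant), so D_4.

Type D_{4}, Milnor number mu = 4.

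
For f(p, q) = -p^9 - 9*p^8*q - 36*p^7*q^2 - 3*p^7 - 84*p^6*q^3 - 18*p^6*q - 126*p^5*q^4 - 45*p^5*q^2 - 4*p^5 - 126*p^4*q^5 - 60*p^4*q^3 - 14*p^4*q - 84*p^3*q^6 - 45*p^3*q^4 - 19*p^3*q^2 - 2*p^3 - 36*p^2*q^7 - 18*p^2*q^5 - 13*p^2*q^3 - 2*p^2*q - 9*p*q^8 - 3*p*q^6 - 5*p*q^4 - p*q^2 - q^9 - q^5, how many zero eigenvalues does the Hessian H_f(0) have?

Hessian at 0 has rank 0.

2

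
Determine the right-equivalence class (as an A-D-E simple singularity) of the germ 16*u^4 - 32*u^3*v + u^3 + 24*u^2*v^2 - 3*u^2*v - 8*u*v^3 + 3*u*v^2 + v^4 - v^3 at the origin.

E6

The Hessian of f at 0 has rank 0. Corank 2; j^3 = (u - v)^3 is a perfect cube, so E-series; the 4-jet and mu = 6 give E_6.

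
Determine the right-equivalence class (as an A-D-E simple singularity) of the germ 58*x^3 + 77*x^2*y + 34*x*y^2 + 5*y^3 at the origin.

The Hessian of f at 0 has rank 0. Corank 2; j^3 = (2*x + y)*(29*x^2 + 24*x*y + 5*y^2) splits into three distinct lines over C (the quadratic factor has nonzero discriminant), so D_4.

D4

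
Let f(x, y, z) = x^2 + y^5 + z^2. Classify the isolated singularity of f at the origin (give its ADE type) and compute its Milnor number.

Type A4, Milnor number mu = 4.

The Hessian of f at 0 has rank 2. Corank 1: A-series; mu = 4 gives A_4.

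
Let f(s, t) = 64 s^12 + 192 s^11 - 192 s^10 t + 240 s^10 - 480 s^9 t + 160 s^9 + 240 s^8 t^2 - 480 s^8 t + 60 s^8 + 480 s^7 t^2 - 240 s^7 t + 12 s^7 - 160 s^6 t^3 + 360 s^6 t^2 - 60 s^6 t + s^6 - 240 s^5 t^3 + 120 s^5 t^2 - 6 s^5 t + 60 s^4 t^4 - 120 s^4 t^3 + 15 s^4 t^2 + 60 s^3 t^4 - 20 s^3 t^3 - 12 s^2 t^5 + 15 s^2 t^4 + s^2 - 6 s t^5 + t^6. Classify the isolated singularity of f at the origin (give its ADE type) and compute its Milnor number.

The Hessian of f at 0 is [[2, 0], [0, 0]] with rank 1, so corank 1. A Groebner basis of the Jacobian ideal J(f) in C{s,t} is {t^5, s}; counting standard monomials gives mu = 5. Corank 1: A-series; mu = 5 gives A_5.

Type A_5, Milnor number mu = 5.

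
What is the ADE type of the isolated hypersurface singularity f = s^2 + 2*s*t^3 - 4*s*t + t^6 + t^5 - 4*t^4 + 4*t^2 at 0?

The Hessian of f at 0 has rank 1. Corank 1: A-series; mu = 4 gives A_4.

A_{4}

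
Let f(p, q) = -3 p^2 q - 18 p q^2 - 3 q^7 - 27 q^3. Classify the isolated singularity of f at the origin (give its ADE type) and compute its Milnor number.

The Hessian of f at 0 is [[0, 0], [0, 0]] with rank 0, so corank 2. A Groebner basis of the Jacobian ideal J(f) in C{p,q} is {p^2/7 + q^6 - 9*q^2/7, p^3 + 27*q^3, p*q + 3*q^2}; counting standard monomials gives mu = 8. Corank 2; j^3 = -3*q*(p + 3*q)^2 has shape L^2 M (L != M), so D-series; mu = 8 gives D_8.

Type D8, Milnor number mu = 8.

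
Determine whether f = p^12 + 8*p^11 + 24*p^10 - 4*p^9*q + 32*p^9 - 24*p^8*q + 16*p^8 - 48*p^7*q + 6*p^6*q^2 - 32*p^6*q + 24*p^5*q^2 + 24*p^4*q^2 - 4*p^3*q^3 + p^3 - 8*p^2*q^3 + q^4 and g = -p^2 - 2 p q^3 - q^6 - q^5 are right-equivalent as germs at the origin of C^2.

No.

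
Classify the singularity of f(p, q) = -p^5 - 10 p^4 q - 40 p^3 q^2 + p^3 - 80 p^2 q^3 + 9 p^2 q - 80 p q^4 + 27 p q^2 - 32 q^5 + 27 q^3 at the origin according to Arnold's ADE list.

E_8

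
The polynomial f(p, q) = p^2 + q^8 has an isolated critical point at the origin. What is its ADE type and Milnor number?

Type A_{7}, Milnor number mu = 7.

The Hessian of f at 0 has rank 1. Corank 1: A-series; mu = 7 gives A_7.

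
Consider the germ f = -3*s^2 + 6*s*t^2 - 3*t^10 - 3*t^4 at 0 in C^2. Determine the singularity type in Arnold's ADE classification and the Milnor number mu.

Type A9, Milnor number mu = 9.

The Hessian of f at 0 has rank 1. Corank 1: A-series; mu = 9 gives A_9.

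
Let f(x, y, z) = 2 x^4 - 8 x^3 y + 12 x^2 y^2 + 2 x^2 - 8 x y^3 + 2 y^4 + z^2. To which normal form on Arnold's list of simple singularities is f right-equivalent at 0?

A_{3}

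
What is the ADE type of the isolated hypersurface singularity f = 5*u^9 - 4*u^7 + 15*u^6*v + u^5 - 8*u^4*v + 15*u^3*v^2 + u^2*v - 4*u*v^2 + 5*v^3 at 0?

D_{4}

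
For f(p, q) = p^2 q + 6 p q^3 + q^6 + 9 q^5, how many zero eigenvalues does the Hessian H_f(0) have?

The Hessian at 0 is [[0, 0], [0, 0]] of rank 0; hence corank 2.

2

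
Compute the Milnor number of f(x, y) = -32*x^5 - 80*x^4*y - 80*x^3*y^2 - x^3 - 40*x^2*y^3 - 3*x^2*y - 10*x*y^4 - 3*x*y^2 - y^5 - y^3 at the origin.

The Hessian of f at 0 has rank 0. Corank 2; j^3 = -(x + y)^3 is a perfect cube, so E-series; the 5-jet and mu = 8 give E_8.

8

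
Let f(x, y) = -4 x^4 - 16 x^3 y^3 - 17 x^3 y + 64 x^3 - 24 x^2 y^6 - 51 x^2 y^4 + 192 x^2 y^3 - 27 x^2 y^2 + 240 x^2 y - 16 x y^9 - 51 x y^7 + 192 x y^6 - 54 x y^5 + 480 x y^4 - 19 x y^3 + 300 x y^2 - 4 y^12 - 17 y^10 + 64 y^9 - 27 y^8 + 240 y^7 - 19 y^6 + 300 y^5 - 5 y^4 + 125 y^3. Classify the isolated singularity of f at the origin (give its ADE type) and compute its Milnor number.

Type E_7, Milnor number mu = 7.

The Hessian of f at 0 has rank 0. Corank 2; j^3 = (4*x + 5*y)^3 is a perfect cube, so E-series; the 4-jet and mu = 7 give E_7.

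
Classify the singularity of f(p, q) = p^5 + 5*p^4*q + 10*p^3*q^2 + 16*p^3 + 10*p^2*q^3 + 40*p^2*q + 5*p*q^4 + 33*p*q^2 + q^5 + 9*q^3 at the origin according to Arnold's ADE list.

The Hessian of f at 0 is [[0, 0], [0, 0]] with rank 0, so corank 2. A Groebner basis of the Jacobian ideal J(f) in C{p,q} is {-1024*p*q/5 + q^4 - 768*q^2/5, p*q^2 + 3*q^3/4, p^2 + 7*p*q/4 + 3*q^2/4}; counting standard monomials gives mu = 6. Corank 2; j^3 = (p + q)*(4*p + 3*q)^2 has shape L^2 M (L != M), so D-series; mu = 6 gives D_6.

D_{6}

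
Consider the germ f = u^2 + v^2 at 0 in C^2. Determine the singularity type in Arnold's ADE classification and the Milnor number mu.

The Hessian of f at 0 has rank 2. Corank 0: nondegenerate Morse point, so A_1.

Type A_{1}, Milnor number mu = 1.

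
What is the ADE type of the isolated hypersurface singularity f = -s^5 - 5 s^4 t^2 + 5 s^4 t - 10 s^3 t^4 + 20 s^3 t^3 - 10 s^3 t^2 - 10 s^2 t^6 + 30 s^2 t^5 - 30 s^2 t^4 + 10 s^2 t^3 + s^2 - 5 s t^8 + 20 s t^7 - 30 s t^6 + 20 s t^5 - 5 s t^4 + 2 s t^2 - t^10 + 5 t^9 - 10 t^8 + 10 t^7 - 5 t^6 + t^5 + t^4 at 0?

A_{4}

The Hessian of f at 0 has rank 1. Corank 1: A-series; mu = 4 gives A_4.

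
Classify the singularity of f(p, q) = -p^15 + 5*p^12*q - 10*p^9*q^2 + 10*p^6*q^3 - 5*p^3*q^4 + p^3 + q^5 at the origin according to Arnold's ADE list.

E_8

The Hessian of f at 0 is [[0, 0], [0, 0]] with rank 0, so corank 2. A Groebner basis of the Jacobian ideal J(f) in C{p,q} is {q^4, p^2}; counting standard monomials gives mu = 8. Corank 2; j^3 = p^3 is a perfect cube, so E-series; the 5-jet and mu = 8 give E_8.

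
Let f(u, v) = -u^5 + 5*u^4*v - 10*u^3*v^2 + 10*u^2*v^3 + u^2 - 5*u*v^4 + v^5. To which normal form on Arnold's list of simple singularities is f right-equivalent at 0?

A4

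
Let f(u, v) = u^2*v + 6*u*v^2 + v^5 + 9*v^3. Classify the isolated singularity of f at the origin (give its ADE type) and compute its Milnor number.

The Hessian of f at 0 has rank 0. Corank 2; j^3 = v*(u + 3*v)^2 has shape L^2 M (L != M), so D-series; mu = 6 gives D_6.

Type D6, Milnor number mu = 6.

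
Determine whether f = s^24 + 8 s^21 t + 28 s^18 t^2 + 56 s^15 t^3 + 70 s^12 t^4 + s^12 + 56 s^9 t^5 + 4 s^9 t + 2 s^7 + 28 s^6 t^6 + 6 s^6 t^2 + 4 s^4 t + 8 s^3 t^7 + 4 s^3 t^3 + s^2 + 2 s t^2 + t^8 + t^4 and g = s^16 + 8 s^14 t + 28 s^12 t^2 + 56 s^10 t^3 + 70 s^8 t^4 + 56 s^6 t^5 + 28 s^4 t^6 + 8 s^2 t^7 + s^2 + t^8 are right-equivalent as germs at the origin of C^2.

Yes.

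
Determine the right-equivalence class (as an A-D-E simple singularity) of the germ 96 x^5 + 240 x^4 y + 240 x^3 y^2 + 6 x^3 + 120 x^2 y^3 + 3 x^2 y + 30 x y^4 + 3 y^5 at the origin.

D_{6}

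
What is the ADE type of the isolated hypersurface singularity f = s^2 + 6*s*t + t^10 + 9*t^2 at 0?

A_{9}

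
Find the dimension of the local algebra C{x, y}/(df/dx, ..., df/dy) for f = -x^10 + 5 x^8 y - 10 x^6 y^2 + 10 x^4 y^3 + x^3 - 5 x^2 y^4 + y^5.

8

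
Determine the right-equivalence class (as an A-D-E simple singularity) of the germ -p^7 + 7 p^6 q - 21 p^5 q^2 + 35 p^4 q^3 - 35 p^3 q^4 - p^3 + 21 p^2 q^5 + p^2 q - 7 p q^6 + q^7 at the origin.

The Hessian of f at 0 has rank 0. Corank 2; j^3 = -p^2*(p - q) has shape L^2 M (L != M), so D-series; mu = 8 gives D_8.

D_{8}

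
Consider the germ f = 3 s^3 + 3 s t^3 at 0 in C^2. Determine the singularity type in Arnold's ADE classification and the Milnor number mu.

The Hessian of f at 0 has rank 0. Corank 2; j^3 = 3*s^3 is a perfect cube, so E-series; the 4-jet and mu = 7 give E_7.

Type E_7, Milnor number mu = 7.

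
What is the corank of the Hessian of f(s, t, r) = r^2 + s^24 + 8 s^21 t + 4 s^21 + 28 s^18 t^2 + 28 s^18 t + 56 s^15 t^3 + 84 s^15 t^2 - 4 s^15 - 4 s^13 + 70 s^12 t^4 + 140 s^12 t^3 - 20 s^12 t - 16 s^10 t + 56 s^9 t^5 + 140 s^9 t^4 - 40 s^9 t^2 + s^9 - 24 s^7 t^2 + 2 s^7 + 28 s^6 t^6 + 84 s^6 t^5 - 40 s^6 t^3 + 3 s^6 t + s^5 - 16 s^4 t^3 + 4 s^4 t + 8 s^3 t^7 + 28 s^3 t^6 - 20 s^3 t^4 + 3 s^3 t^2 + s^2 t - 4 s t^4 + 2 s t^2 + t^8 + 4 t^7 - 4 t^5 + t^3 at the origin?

Hessian at 0 has rank 1.

2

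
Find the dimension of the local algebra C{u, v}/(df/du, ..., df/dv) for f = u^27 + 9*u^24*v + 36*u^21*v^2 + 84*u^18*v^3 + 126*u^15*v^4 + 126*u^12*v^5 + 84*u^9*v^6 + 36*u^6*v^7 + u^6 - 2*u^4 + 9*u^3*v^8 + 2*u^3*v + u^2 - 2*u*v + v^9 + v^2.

8

The Hessian of f at 0 is [[2, -2], [-2, 2]] with rank 1, so corank 1. A Groebner basis of the Jacobian ideal J(f) in C{u,v} is {2*u^2 + u*v^3 - 5*u*v + 3*v^2, 3*u^2 - 7*u*v + v^4 + 4*v^2, u^3 - u + v, u^2*v - u*v^2 - u/3 + v^3/3 + v/3}; counting standard monomials gives mu = 8. Corank 1: A-series; mu = 8 gives A_8.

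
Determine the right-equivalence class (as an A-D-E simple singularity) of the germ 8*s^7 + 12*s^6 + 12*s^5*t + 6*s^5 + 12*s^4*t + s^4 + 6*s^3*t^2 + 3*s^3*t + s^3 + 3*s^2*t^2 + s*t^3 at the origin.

The Hessian of f at 0 is [[0, 0], [0, 0]] with rank 0, so corank 2. A Groebner basis of the Jacobian ideal J(f) in C{s,t} is {3*s^2 + t^4 + t^3, s^3, s^2*t - s^2 - t^3/3, 2*s^2 + s*t^2 + 2*t^3/3}; counting standard monomials gives mu = 7. Corank 2; j^3 = s^3 is a perfect cube, so E-series; the 4-jet and mu = 7 give E_7.

E_7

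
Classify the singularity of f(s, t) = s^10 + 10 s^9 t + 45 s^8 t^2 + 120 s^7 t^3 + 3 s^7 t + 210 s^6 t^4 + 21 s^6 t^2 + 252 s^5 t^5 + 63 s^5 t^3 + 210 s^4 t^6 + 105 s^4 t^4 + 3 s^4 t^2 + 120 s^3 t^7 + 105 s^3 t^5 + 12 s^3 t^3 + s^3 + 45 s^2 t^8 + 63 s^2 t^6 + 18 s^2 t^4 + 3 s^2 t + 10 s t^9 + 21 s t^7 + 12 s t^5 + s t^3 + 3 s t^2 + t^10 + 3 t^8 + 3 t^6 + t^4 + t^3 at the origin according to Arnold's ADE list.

The Hessian of f at 0 has rank 0. Corank 2; j^3 = (s + t)^3 is a perfect cube, so E-series; the 4-jet and mu = 7 give E_7.

E_{7}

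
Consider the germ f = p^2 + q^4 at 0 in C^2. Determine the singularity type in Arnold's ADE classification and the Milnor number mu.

Type A3, Milnor number mu = 3.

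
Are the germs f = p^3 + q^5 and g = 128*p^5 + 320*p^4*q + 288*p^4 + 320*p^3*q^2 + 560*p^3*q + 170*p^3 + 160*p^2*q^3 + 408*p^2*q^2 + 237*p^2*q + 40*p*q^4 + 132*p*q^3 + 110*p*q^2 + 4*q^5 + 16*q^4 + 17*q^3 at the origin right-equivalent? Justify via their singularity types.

No.

The Hessian of f at 0 is [[0, 0], [0, 0]] with rank 0, so corank 2. A Groebner basis of the Jacobian ideal J(f) in C{p,q} is {q^4, p^2}; counting standard monomials gives mu = 8. Corank 2; j^3 = p^3 is a perfect cube, so E-series; the 5-jet and mu = 8 give E_8. The Hessian of g at 0 is [[0, 0], [0, 0]] with rank 0, so corank 2. A Groebner basis of the Jacobian ideal J(g) in C{p,q} is {q^3, p^2 - 13*q^2/69, p*q + 10*q^2/23}; counting standard monomials gives mu = 4. Corank 2; j^3 = (2*p + q)*(85*p^2 + 76*p*q + 17*q^2) splits into three distinct lines over C (the quadratic factor has nonzero discriminant), so D_4. f is E_8 but g is D_4, hence not right-equivalent.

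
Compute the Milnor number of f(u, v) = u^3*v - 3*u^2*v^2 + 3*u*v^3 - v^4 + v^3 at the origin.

The Hessian of f at 0 has rank 0. Corank 2; j^3 = v^3 is a perfect cube, so E-series; the 4-jet and mu = 7 give E_7.

7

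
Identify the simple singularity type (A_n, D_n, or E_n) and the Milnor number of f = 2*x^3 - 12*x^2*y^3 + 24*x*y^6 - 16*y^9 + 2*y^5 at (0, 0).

The Hessian of f at 0 is [[0, 0], [0, 0]] with rank 0, so corank 2. A Groebner basis of the Jacobian ideal J(f) in C{x,y} is {-x^2/4 + x*y^3, y^4, x^3, x^2*y}; counting standard monomials gives mu = 8. Corank 2; j^3 = 2*x^3 is a perfect cube, so E-series; the 5-jet and mu = 8 give E_8.

Type E8, Milnor number mu = 8.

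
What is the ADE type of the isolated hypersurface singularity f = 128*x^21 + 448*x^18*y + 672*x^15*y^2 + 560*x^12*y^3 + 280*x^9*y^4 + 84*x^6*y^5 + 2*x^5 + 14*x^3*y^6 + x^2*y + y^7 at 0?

D_{8}

The Hessian of f at 0 is [[0, 0], [0, 0]] with rank 0, so corank 2. A Groebner basis of the Jacobian ideal J(f) in C{x,y} is {x^2/7 + y^6, x^3, x*y}; counting standard monomials gives mu = 8. Corank 2; j^3 = x^2*y has shape L^2 M (L != M), so D-series; mu = 8 gives D_8.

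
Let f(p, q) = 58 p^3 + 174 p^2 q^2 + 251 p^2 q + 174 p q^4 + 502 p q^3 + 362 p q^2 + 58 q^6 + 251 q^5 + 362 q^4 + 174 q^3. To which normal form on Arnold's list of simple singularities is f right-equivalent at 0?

D_{4}

The Hessian of f at 0 is [[0, 0], [0, 0]] with rank 0, so corank 2. A Groebner basis of the Jacobian ideal J(f) in C{p,q} is {q^3, p^2 - 22*q^2/13, p*q + 17*q^2/13}; counting standard monomials gives mu = 4. Corank 2; j^3 = (2*p + 3*q)*(29*p^2 + 82*p*q + 58*q^2) splits into three distinct lines over C (the quadratic factor has nonzero discriminant), so D_4.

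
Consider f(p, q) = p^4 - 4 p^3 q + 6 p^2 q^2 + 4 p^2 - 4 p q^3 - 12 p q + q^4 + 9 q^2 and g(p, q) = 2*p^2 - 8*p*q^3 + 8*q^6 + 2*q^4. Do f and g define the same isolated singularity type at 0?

Yes.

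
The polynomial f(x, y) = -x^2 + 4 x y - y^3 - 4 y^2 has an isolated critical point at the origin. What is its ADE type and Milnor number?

Type A2, Milnor number mu = 2.

The Hessian of f at 0 has rank 1. Corank 1: A-series; mu = 2 gives A_2.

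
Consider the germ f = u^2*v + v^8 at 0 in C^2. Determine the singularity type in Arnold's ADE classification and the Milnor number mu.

The Hessian of f at 0 has rank 0. Corank 2; j^3 = u^2*v has shape L^2 M (L != M), so D-series; mu = 9 gives D_9.

Type D9, Milnor number mu = 9.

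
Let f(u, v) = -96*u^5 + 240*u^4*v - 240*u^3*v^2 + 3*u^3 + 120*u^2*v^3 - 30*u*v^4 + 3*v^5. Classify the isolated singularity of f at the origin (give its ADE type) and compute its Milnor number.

Type E8, Milnor number mu = 8.

The Hessian of f at 0 has rank 0. Corank 2; j^3 = 3*u^3 is a perfect cube, so E-series; the 5-jet and mu = 8 give E_8.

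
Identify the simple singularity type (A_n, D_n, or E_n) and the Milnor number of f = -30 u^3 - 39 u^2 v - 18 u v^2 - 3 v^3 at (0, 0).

The Hessian of f at 0 has rank 0. Corank 2; j^3 = -3*(2*u + v)*(5*u^2 + 4*u*v + v^2) splits into three distinct lines over C (the quadratic factor has nonzero discriminant), so D_4.

Type D4, Milnor number mu = 4.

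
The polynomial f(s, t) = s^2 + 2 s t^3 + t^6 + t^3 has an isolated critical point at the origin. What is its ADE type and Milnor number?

The Hessian of f at 0 has rank 1. Corank 1: A-series; mu = 2 gives A_2.

Type A_{2}, Milnor number mu = 2.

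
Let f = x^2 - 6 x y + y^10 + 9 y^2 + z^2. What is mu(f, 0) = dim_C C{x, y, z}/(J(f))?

The Hessian of f at 0 is [[2, -6, 0], [-6, 18, 0], [0, 0, 2]] with rank 2, so corank 1. A Groebner basis of the Jacobian ideal J(f) in C{x,y,z} is {y^9, x - 3*y, z}; counting standard monomials gives mu = 9. Corank 1: A-series; mu = 9 gives A_9.

9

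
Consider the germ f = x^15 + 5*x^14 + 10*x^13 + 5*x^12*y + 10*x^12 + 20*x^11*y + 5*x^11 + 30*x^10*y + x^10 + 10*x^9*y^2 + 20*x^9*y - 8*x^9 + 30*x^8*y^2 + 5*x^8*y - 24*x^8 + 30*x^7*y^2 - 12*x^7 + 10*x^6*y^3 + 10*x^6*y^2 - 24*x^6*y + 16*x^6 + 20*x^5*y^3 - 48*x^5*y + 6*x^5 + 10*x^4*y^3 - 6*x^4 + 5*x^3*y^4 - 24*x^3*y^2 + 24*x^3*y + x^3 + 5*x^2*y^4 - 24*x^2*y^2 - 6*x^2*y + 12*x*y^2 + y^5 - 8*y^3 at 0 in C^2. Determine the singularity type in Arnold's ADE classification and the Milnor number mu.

The Hessian of f at 0 has rank 0. Corank 2; j^3 = (x - 2*y)^3 is a perfect cube, so E-series; the 5-jet and mu = 8 give E_8.

Type E_{8}, Milnor number mu = 8.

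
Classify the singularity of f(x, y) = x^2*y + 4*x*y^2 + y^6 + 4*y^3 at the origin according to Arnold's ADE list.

The Hessian of f at 0 is [[0, 0], [0, 0]] with rank 0, so corank 2. A Groebner basis of the Jacobian ideal J(f) in C{x,y} is {x^2/6 + y^5 - 2*y^2/3, x^3 + 8*y^3, x*y + 2*y^2}; counting standard monomials gives mu = 7. Corank 2; j^3 = y*(x + 2*y)^2 has shape L^2 M (L != M), so D-series; mu = 7 gives D_7.

D_{7}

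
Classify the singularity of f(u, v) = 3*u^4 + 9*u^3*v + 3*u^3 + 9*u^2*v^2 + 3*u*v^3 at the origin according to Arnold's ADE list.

E7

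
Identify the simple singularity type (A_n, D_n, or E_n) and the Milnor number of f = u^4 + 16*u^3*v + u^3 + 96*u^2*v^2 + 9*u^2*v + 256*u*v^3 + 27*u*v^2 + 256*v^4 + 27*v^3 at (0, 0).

The Hessian of f at 0 has rank 0. Corank 2; j^3 = (u + 3*v)^3 is a perfect cube, so E-series; the 4-jet and mu = 6 give E_6.

Type E_6, Milnor number mu = 6.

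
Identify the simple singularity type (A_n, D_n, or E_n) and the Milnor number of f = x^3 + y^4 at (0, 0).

Type E_{6}, Milnor number mu = 6.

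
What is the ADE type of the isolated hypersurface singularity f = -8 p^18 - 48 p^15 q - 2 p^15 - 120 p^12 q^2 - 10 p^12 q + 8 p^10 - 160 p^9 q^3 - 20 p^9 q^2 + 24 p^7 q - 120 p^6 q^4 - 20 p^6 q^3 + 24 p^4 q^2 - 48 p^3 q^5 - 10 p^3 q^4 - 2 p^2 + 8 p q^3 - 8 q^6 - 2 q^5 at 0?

The Hessian of f at 0 is [[-4, 0], [0, 0]] with rank 1, so corank 1. A Groebner basis of the Jacobian ideal J(f) in C{p,q} is {-p/2 + q^3, p^2, p*q}; counting standard monomials gives mu = 4. Corank 1: A-series; mu = 4 gives A_4.

A_4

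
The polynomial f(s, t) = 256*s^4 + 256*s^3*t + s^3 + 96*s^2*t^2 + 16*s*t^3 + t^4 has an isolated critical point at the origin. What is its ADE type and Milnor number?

The Hessian of f at 0 has rank 0. Corank 2; j^3 = s^3 is a perfect cube, so E-series; the 4-jet and mu = 6 give E_6.

Type E_6, Milnor number mu = 6.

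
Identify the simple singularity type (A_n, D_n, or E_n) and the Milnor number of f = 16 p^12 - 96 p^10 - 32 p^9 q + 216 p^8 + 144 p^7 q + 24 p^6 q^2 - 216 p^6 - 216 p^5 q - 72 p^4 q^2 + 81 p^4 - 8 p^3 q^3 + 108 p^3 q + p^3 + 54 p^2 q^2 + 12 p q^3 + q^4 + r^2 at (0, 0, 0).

Type E_{6}, Milnor number mu = 6.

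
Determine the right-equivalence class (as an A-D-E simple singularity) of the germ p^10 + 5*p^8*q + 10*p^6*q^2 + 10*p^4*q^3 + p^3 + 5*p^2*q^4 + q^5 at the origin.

E_{8}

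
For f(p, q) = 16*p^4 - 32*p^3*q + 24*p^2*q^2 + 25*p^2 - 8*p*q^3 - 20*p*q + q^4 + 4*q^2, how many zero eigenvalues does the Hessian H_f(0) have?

1

The Hessian at 0 is [[50, -20], [-20, 8]] of rank 1; hence corank 1.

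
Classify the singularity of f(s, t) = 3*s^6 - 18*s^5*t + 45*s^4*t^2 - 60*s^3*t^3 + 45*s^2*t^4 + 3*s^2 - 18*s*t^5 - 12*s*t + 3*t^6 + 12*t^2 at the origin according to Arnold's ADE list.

A_{5}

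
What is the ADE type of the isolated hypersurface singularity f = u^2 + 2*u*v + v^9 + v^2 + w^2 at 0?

A8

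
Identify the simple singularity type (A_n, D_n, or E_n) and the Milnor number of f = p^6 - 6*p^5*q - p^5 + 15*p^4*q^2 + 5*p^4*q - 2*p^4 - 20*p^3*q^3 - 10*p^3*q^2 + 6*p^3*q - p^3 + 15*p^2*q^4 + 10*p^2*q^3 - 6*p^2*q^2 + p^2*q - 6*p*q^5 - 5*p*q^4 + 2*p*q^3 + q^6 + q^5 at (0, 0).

Type D_{7}, Milnor number mu = 7.

The Hessian of f at 0 has rank 0. Corank 2; j^3 = -p^2*(p - q) has shape L^2 M (L != M), so D-series; mu = 7 gives D_7.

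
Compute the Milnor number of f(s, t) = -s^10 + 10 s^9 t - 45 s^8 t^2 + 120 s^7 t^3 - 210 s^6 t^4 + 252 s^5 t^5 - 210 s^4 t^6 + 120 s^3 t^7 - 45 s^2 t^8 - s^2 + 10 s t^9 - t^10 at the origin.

9

The Hessian of f at 0 has rank 1. Corank 1: A-series; mu = 9 gives A_9.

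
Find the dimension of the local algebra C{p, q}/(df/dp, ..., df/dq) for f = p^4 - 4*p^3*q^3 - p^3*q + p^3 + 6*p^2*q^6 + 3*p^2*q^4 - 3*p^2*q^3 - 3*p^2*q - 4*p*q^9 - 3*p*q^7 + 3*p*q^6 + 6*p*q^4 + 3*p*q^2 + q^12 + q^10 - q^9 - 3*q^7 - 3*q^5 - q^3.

7

The Hessian of f at 0 has rank 0. Corank 2; j^3 = (p - q)^3 is a perfect cube, so E-series; the 4-jet and mu = 7 give E_7.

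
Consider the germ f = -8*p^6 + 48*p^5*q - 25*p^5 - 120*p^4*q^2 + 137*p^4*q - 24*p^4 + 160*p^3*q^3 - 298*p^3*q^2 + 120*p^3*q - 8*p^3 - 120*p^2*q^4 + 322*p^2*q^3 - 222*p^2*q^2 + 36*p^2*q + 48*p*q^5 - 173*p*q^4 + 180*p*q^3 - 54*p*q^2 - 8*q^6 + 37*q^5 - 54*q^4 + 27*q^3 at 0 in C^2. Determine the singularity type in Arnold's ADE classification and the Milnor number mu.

The Hessian of f at 0 is [[0, 0], [0, 0]] with rank 0, so corank 2. A Groebner basis of the Jacobian ideal J(f) in C{p,q} is {11*p^2 + p*q^3 + 11*p*q^2/2 - 33*p*q - 33*q^3/4 + 99*q^2/4, 8*p^2 + 4*p*q^2 - 24*p*q + q^4 - 6*q^3 + 18*q^2, p^3 + 9*p^2/4 - 45*p*q^2/8 - 27*p*q/4 + 81*q^3/16 + 81*q^2/16, p^2*q + p^2/2 - 11*p*q^2/4 - 3*p*q/2 + 15*q^3/8 + 9*q^2/8}; counting standard monomials gives mu = 8. Corank 2; j^3 = -(2*p - 3*q)^3 is a perfect cube, so E-series; the 5-jet and mu = 8 give E_8.

Type E_{8}, Milnor number mu = 8.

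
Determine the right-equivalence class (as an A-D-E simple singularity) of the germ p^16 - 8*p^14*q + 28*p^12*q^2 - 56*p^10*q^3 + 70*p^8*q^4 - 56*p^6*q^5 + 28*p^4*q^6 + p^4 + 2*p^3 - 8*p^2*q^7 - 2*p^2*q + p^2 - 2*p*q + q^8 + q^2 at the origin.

A_7

The Hessian of f at 0 has rank 1. Corank 1: A-series; mu = 7 gives A_7.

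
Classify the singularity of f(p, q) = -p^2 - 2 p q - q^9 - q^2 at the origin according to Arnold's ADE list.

A_8

The Hessian of f at 0 is [[-2, -2], [-2, -2]] with rank 1, so corank 1. A Groebner basis of the Jacobian ideal J(f) in C{p,q} is {q^8, p + q}; counting standard monomials gives mu = 8. Corank 1: A-series; mu = 8 gives A_8.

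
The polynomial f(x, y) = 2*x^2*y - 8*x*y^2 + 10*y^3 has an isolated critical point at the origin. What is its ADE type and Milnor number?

Type D_{4}, Milnor number mu = 4.

The Hessian of f at 0 has rank 0. Corank 2; j^3 = 2*y*(x^2 - 4*x*y + 5*y^2) splits into three distinct lines over C (the quadratic factor has nonzero discriminant), so D_4.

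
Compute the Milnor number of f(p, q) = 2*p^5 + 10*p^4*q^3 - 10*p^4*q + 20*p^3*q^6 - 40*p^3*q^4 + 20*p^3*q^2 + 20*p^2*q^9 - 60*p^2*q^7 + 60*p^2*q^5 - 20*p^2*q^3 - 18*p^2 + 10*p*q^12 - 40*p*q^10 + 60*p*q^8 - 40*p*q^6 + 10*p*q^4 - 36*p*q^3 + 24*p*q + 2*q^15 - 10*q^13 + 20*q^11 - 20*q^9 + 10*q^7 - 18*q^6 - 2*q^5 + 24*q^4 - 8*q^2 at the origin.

The Hessian of f at 0 has rank 1. Corank 1: A-series; mu = 4 gives A_4.

4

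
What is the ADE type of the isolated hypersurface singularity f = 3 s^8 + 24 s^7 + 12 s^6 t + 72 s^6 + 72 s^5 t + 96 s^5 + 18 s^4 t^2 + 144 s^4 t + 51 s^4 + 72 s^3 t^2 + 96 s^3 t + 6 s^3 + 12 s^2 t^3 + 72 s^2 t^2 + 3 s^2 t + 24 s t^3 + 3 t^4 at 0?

D5

The Hessian of f at 0 is [[0, 0], [0, 0]] with rank 0, so corank 2. A Groebner basis of the Jacobian ideal J(f) in C{s,t} is {s*t^2, -s*t/8 + t^3, s^2 + s*t/2}; counting standard monomials gives mu = 5. Corank 2; j^3 = 3*s^2*(2*s + t) has shape L^2 M (L != M), so D-series; mu = 5 gives D_5.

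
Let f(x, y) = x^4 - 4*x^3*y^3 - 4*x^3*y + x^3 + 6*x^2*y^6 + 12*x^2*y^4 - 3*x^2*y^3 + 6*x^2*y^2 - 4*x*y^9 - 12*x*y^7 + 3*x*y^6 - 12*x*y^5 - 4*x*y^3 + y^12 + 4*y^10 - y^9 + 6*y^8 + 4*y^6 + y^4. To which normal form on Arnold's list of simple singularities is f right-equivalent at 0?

E_{6}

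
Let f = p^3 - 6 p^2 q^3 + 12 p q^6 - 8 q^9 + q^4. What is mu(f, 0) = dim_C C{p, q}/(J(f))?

6

The Hessian of f at 0 is [[0, 0], [0, 0]] with rank 0, so corank 2. A Groebner basis of the Jacobian ideal J(f) in C{p,q} is {q^3, p^2}; counting standard monomials gives mu = 6. Corank 2; j^3 = p^3 is a perfect cube, so E-series; the 4-jet and mu = 6 give E_6.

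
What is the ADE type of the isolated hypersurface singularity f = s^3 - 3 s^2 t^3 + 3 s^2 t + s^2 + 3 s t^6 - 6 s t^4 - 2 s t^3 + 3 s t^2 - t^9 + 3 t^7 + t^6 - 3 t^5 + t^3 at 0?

A_{2}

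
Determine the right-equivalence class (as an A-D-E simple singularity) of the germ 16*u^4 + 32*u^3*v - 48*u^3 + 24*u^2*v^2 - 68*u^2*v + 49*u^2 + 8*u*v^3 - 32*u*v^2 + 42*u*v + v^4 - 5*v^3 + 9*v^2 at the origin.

The Hessian of f at 0 is [[98, 42], [42, 18]] with rank 1, so corank 1. A Groebner basis of the Jacobian ideal J(f) in C{u,v} is {v^2, u + 3*v/7}; counting standard monomials gives mu = 2. Corank 1: A-series; mu = 2 gives A_2.

A2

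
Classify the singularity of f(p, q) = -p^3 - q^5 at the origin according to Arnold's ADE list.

E_{8}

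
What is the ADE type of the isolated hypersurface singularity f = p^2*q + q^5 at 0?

D_{6}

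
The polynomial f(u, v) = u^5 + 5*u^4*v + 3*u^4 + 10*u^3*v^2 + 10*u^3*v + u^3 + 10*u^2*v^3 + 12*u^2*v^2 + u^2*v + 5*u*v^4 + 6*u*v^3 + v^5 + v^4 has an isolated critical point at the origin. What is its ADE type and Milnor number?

Type D_5, Milnor number mu = 5.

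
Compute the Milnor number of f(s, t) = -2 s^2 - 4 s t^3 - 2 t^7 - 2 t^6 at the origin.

6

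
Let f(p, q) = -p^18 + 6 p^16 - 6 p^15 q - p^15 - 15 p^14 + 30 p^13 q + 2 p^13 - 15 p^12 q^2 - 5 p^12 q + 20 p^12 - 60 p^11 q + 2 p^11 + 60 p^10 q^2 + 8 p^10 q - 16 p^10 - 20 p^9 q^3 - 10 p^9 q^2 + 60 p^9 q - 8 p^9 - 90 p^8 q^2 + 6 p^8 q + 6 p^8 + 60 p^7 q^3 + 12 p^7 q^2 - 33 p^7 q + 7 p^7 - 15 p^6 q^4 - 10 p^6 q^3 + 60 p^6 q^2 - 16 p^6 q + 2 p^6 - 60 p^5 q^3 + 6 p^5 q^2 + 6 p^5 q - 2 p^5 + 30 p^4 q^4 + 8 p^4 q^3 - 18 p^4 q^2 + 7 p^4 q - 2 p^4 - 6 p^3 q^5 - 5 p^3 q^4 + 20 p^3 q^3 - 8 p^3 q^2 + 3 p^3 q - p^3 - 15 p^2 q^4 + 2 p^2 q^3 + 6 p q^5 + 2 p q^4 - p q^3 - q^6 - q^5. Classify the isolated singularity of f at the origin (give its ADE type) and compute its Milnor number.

The Hessian of f at 0 is [[0, 0], [0, 0]] with rank 0, so corank 2. A Groebner basis of the Jacobian ideal J(f) in C{p,q} is {3*p^2 + q^4 + q^3, p^3, p^2*q - p^2 - q^3/3, -5*p^2 + p*q^2 - 5*q^3/3}; counting standard monomials gives mu = 7. Corank 2; j^3 = -p^3 is a perfect cube, so E-series; the 4-jet and mu = 7 give E_7.

Type E7, Milnor number mu = 7.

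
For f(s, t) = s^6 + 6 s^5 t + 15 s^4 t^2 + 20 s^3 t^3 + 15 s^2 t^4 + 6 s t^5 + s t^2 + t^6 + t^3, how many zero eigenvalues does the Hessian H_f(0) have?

2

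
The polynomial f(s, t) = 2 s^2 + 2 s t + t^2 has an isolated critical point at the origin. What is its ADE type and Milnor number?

Type A_1, Milnor number mu = 1.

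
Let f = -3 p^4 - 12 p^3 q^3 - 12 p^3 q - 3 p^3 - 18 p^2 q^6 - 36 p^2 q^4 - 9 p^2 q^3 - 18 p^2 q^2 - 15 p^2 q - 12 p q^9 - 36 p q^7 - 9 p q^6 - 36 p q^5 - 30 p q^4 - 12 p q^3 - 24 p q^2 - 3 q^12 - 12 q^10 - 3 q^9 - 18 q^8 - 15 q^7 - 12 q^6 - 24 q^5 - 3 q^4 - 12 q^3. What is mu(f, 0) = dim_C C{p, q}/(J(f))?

5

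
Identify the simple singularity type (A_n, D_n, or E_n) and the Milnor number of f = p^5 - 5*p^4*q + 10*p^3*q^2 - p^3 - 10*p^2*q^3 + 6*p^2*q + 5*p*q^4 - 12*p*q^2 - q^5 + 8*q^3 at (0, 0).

Type E_{8}, Milnor number mu = 8.

The Hessian of f at 0 has rank 0. Corank 2; j^3 = -(p - 2*q)^3 is a perfect cube, so E-series; the 5-jet and mu = 8 give E_8.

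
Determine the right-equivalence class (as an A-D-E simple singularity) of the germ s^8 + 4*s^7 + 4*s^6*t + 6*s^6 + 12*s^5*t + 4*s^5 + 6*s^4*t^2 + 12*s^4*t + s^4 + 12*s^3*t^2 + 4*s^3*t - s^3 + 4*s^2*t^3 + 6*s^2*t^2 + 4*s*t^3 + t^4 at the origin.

The Hessian of f at 0 is [[0, 0], [0, 0]] with rank 0, so corank 2. A Groebner basis of the Jacobian ideal J(f) in C{s,t} is {t^4, s*t^2 + t^3/3, s^2}; counting standard monomials gives mu = 6. Corank 2; j^3 = -s^3 is a perfect cube, so E-series; the 4-jet and mu = 6 give E_6.

E6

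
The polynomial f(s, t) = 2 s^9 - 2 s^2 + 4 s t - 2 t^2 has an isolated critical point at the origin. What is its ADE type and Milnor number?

Type A_8, Milnor number mu = 8.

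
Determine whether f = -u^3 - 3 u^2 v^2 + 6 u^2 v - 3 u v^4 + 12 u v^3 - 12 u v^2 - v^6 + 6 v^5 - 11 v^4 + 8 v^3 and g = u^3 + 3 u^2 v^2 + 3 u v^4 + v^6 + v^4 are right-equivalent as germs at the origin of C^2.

Yes.

The Hessian of f at 0 has rank 0. Corank 2; j^3 = -(u - 2*v)^3 is a perfect cube, so E-series; the 4-jet and mu = 6 give E_6. The Hessian of g at 0 has rank 0. Corank 2; j^3 = u^3 is a perfect cube, so E-series; the 4-jet and mu = 6 give E_6. Both have type E_6, hence right-equivalent.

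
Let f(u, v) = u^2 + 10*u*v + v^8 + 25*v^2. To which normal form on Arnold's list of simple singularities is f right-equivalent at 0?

A7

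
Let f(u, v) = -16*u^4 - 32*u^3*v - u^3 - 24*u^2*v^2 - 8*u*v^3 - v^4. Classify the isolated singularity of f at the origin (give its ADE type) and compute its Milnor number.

Type E6, Milnor number mu = 6.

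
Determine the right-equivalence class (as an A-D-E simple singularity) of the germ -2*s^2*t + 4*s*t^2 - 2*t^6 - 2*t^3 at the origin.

The Hessian of f at 0 is [[0, 0], [0, 0]] with rank 0, so corank 2. A Groebner basis of the Jacobian ideal J(f) in C{s,t} is {s^2/6 + t^5 - t^2/6, s^3 - t^3, s*t - t^2}; counting standard monomials gives mu = 7. Corank 2; j^3 = -2*t*(s - t)^2 has shape L^2 M (L != M), so D-series; mu = 7 gives D_7.

D_7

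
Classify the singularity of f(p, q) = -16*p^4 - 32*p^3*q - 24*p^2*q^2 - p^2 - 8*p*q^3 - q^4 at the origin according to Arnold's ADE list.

The Hessian of f at 0 has rank 1. Corank 1: A-series; mu = 3 gives A_3.

A_{3}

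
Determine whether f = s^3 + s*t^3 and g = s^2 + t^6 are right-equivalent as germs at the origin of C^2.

The Hessian of f at 0 has rank 0. Corank 2; j^3 = s^3 is a perfect cube, so E-series; the 4-jet and mu = 7 give E_7. The Hessian of g at 0 has rank 1. Corank 1: A-series; mu = 5 gives A_5. f is E_7 but g is A_5, hence not right-equivalent.

No.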